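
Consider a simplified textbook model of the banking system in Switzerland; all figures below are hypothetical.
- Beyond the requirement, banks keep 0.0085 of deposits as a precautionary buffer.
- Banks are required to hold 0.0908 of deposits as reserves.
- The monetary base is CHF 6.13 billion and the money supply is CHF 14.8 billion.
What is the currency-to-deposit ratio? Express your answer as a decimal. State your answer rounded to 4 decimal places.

Using m = M/MB = 14.8/6.13 ≈ 2.414356. From m = (1 + c)/(c + rr + e), rearranging gives 1 + c = m·(c + rr + e), so c·(1 − m) = m·(rr + e) − 1.
Hence c = [m·(rr + e) − 1]/(1 − m) = [2.414356 × (0.0908 + 0.0085) − 1] / (1 − 2.414356) ≈ 0.537527.

0.5375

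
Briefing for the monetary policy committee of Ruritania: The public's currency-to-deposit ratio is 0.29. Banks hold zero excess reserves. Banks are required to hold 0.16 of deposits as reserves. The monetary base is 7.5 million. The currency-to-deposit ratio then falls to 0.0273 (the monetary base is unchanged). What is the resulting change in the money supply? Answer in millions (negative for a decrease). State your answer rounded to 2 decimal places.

Initially m₁ = (1 + 0.29) / (0.16 + 0.29) ≈ 2.8667, so M₁ = 2.8667 × 7.5 ≈ 21.5002 million.
After the change m₂ = (1 + 0.0273) / (0.16 + 0.0273) ≈ 5.4848, so M₂ = 5.4848 × 7.5 = 41.136 million.
ΔM = M₂ − M₁ = 41.136 − 21.5002 = 19.6358 million.

19.64 million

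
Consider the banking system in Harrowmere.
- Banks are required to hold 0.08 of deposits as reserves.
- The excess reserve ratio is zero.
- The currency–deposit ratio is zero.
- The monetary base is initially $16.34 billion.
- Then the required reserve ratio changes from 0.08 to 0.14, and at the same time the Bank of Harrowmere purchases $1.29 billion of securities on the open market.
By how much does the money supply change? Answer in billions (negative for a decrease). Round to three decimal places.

-78.321 billion

Before: m₁ = 1 / (0.08) = 12.5, MB₁ = 16.34, so M₁ = 12.5 × 16.34 = 204.25 billion.
After: m₂ = 1 / (0.14) ≈ 7.142857, MB₂ = 16.34 + 1.29 = 17.63, so M₂ = 7.142857 × 17.63 ≈ 125.9286 billion.
ΔM = M₂ − M₁ = 125.9286 − 204.25 = -78.3214 billion.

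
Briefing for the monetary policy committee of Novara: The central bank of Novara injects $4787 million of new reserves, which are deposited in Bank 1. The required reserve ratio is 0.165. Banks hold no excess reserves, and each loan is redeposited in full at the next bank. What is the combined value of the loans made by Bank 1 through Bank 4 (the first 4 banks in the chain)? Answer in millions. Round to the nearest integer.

Bank i lends (1 − rr)^i of the original deposit: Bank 1 lends 4787·0.8350 = 3997.1450, Bank 2 lends 4787·0.8350² ≈ 3337.6161, and so on.
Summing a geometric series: total = 4787·[0.8350·(1 − 0.8350^4) / (1 − 0.8350)] ≈ 12448.7399 million.

$12449 million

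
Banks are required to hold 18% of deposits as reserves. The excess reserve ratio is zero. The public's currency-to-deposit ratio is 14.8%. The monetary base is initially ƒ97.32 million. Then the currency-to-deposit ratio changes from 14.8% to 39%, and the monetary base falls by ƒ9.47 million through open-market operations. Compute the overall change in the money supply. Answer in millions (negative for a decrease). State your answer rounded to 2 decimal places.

-126.39 million

Before: m₁ = (1 + 0.148) / (0.18 + 0.148) = 3.5, MB₁ = 97.32, so M₁ = 3.5 × 97.32 = 340.62 million.
After: m₂ = (1 + 0.39) / (0.18 + 0.39) ≈ 2.43860, MB₂ = 97.32 − 9.47 = 87.85, so M₂ = 2.43860 × 87.85 ≈ 214.231 million.
ΔM = M₂ − M₁ = 214.231 − 340.62 = -126.389 million.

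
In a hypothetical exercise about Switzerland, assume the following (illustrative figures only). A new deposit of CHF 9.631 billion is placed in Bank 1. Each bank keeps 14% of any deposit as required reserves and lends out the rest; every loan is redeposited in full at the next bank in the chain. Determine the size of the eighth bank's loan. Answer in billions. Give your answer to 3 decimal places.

Each bank lends a fraction (1 − rr) = 0.8600 of the deposit it receives, so Bank 8 receives 9.631·0.8600^7 and lends 9.631·0.8600^8 ≈ 2.8818 billion.

CHF 2.882 billion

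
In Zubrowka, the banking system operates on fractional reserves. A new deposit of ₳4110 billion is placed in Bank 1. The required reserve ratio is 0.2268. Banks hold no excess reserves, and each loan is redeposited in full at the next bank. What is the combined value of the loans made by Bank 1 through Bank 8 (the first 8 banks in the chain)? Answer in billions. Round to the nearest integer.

Bank i lends (1 − rr)^i of the original deposit: Bank 1 lends 4110·0.7732 = 3177.8520, Bank 2 lends 4110·0.7732² ≈ 2457.1152, and so on.
Summing a geometric series: total = 4110·[0.7732·(1 − 0.7732^8) / (1 − 0.7732)] ≈ 12221.8071 billion.

₳12222 billion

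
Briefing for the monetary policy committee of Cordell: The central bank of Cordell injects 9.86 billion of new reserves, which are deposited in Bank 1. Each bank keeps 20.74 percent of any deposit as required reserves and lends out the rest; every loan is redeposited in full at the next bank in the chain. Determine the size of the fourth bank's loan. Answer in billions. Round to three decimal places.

Each bank lends a fraction (1 − rr) = 0.7926 of the deposit it receives, so Bank 4 receives 9.86·0.7926^3 and lends 9.86·0.7926^4 ≈ 3.8913 billion.

3.891 billion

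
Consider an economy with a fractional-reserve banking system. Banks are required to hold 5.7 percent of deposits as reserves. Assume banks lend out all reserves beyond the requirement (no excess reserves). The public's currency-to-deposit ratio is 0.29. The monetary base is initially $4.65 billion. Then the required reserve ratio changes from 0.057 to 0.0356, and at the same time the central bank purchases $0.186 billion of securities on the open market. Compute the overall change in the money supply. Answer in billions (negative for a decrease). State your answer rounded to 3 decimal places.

$1.873 billion

Before: m₁ = (1 + 0.29) / (0.057 + 0.29) ≈ 3.71758, MB₁ = 4.65, so M₁ = 3.71758 × 4.65 ≈ 17.2867 billion.
After: m₂ = (1 + 0.29) / (0.0356 + 0.29) ≈ 3.96192, MB₂ = 4.65 + 0.186 = 4.836, so M₂ = 3.96192 × 4.836 ≈ 19.1598 billion.
ΔM = M₂ − M₁ = 19.1598 − 17.2867 = 1.8731 billion.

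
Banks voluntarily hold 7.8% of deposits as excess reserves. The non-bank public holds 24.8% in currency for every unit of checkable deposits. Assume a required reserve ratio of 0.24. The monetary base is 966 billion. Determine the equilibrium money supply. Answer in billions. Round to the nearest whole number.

2130 billion

The money multiplier is m = (1 + c) / (rr + e + c) = (1 + 0.248) / (0.24 + 0.078 + 0.248) ≈ 2.2049.
So M = m × MB = 2.2049 × 966 = 2129.9334 billion.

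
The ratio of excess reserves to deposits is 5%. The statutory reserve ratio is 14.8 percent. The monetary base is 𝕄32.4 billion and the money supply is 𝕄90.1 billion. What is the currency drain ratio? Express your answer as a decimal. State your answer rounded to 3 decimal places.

0.252

Using m = M/MB = 90.1/32.4 ≈ 2.780864. From m = (1 + c)/(c + rr + e), rearranging gives 1 + c = m·(c + rr + e), so c·(1 − m) = m·(rr + e) − 1.
Hence c = [m·(rr + e) − 1]/(1 − m) = [2.780864 × (0.148 + 0.05) − 1] / (1 − 2.780864) ≈ 0.252343.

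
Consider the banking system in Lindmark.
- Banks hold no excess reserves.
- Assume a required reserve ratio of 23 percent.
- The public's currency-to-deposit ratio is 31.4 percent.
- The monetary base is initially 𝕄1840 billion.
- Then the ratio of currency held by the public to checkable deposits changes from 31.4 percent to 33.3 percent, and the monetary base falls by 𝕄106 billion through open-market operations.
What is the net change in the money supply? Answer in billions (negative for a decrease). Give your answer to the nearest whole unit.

Before: m₁ = (1 + 0.314) / (0.23 + 0.314) ≈ 2.41544, MB₁ = 1840, so M₁ = 2.41544 × 1840 = 4444.4096 billion.
After: m₂ = (1 + 0.333) / (0.23 + 0.333) ≈ 2.36767, MB₂ = 1840 − 106 = 1734, so M₂ = 2.36767 × 1734 ≈ 4105.5398 billion.
ΔM = M₂ − M₁ = 4105.5398 − 4444.4096 = -338.8698 billion.

-339 billion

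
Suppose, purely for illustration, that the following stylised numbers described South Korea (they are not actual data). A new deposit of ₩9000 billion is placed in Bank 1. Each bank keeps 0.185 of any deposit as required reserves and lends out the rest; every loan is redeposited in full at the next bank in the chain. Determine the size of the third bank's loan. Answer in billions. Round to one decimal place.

₩4872.1 billion

Each bank lends a fraction (1 − rr) = 0.8150 of the deposit it receives, so Bank 3 receives 9000·0.8150^2 and lends 9000·0.8150^3 ≈ 4872.0904 billion.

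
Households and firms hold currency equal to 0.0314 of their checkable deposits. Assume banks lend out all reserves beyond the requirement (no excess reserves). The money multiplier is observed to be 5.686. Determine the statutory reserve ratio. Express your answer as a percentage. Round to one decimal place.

Using m = 5.686. Since m = (1 + c)/(c + rr + e), the denominator satisfies c + rr + e = (1 + c)/m = (1 + 0.0314) / 5.686 ≈ 0.181393.
With c = 0.0314 and e = 0, the statutory reserve ratio is 0.181393 − 0.0314 − 0 = 0.149993.

15.0%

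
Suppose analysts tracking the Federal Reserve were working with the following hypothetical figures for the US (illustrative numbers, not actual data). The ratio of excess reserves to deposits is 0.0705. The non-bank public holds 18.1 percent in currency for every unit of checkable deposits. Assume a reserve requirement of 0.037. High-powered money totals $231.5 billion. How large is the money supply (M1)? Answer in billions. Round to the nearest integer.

The money multiplier is m = (1 + c) / (rr + e + c) = (1 + 0.181) / (0.037 + 0.0705 + 0.181) ≈ 4.0936.
So M = m × MB = 4.0936 × 231.5 = 947.6684 billion.

$948 billion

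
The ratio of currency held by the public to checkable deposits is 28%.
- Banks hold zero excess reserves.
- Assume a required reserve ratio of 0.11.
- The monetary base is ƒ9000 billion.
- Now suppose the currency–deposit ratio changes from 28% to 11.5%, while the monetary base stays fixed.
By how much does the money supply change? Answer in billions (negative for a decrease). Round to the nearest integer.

ƒ15062 billion

Initially m₁ = (1 + 0.28) / (0.11 + 0.28) ≈ 3.28205, so M₁ = 3.28205 × 9000 = 29538.45 billion.
After the change m₂ = (1 + 0.115) / (0.11 + 0.115) ≈ 4.95556, so M₂ = 4.95556 × 9000 = 44600.04 billion.
ΔM = M₂ − M₁ = 44600.04 − 29538.45 = 15061.59 billion.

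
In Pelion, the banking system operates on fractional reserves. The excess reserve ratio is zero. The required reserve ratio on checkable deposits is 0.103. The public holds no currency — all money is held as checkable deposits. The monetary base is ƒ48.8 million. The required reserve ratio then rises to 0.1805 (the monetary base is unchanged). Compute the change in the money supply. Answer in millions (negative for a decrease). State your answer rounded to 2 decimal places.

Initially m₁ = 1 / (0.103) ≈ 9.70874, so M₁ = 9.70874 × 48.8 ≈ 473.7865 million.
After the change m₂ = 1 / (0.1805) ≈ 5.54017, so M₂ = 5.54017 × 48.8 ≈ 270.3603 million.
ΔM = M₂ − M₁ = 270.3603 − 473.7865 = -203.4262 million.

-203.43 million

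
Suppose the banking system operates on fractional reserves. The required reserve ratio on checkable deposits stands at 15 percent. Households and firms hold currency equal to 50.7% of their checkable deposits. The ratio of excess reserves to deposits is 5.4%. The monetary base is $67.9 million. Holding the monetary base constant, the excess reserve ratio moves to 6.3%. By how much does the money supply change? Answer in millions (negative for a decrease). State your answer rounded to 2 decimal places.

-1.80 million

Initially m₁ = (1 + 0.507) / (0.15 + 0.054 + 0.507) ≈ 2.11955, so M₁ = 2.11955 × 67.9 ≈ 143.9174 million.
After the change m₂ = (1 + 0.507) / (0.15 + 0.063 + 0.507) ≈ 2.09306, so M₂ = 2.09306 × 67.9 ≈ 142.1188 million.
ΔM = M₂ − M₁ = 142.1188 − 143.9174 = -1.7986 million.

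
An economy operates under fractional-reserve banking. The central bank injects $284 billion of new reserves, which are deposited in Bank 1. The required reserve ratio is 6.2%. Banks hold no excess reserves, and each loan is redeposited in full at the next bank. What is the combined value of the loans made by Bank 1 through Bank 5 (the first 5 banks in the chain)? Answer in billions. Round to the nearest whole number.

$1177 billion

Bank i lends (1 − rr)^i of the original deposit: Bank 1 lends 284·0.9380 = 266.3920, Bank 2 lends 284·0.9380² ≈ 249.8757, and so on.
Summing a geometric series: total = 284·[0.9380·(1 − 0.9380^5) / (1 − 0.9380)] ≈ 1176.7236 billion.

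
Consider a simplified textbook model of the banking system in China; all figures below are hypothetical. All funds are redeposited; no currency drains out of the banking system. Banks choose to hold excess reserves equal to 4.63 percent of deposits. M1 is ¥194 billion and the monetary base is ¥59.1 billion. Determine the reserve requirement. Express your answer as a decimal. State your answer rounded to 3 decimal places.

0.258

Using m = M/MB = 194/59.1 ≈ 3.282572. Since m = (1 + c)/(c + rr + e), the denominator satisfies c + rr + e = (1 + c)/m = (1 + 0) / 3.282572 ≈ 0.304639.
With c = 0 and e = 0.0463, the reserve requirement is 0.304639 − 0 − 0.0463 = 0.258339.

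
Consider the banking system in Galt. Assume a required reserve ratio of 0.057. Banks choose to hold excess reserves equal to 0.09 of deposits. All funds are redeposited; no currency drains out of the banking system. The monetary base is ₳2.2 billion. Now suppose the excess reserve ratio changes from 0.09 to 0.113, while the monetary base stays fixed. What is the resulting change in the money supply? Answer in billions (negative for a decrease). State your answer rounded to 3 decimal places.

Initially m₁ = 1 / (0.057 + 0.09) ≈ 6.80272, so M₁ = 6.80272 × 2.2 ≈ 14.966 billion.
After the change m₂ = 1 / (0.057 + 0.113) ≈ 5.88235, so M₂ = 5.88235 × 2.2 ≈ 12.9412 billion.
ΔM = M₂ − M₁ = 12.9412 − 14.966 = -2.0248 billion.

-2.025 billion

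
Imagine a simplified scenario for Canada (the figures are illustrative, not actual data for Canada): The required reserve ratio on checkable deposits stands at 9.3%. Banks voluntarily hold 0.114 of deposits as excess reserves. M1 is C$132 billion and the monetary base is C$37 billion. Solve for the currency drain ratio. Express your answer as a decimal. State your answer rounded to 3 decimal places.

0.102

Using m = M/MB = 132/37 ≈ 3.567568. From m = (1 + c)/(c + rr + e), rearranging gives 1 + c = m·(c + rr + e), so c·(1 − m) = m·(rr + e) − 1.
Hence c = [m·(rr + e) − 1]/(1 − m) = [3.567568 × (0.093 + 0.114) − 1] / (1 − 3.567568) ≈ 0.101853.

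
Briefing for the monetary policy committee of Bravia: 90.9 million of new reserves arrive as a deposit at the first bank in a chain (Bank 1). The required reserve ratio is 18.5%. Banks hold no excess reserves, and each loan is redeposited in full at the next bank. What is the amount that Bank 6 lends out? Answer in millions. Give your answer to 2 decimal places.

26.64 million

Each bank lends a fraction (1 − rr) = 0.8150 of the deposit it receives, so Bank 6 receives 90.9·0.8150^5 and lends 90.9·0.8150^6 ≈ 26.6385 million.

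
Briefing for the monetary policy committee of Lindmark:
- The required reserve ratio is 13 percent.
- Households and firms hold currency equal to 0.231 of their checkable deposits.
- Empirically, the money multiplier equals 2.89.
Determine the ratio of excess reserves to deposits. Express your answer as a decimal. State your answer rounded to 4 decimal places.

Using m = 2.89. Since m = (1 + c)/(c + rr + e), the denominator satisfies c + rr + e = (1 + c)/m = (1 + 0.231) / 2.89 ≈ 0.425952.
With c = 0.231 and rr = 0.13, the ratio of excess reserves to deposits is 0.425952 − 0.231 − 0.13 = 0.064952.

0.0650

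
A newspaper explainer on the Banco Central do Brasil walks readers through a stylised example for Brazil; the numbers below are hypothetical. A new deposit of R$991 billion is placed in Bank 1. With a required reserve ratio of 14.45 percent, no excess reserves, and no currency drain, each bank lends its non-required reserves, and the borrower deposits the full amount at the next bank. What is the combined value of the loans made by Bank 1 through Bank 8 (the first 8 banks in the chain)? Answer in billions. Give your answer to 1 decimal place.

Bank i lends (1 − rr)^i of the original deposit: Bank 1 lends 991·0.8555 = 847.8005, Bank 2 lends 991·0.8555² ≈ 725.2933, and so on.
Summing a geometric series: total = 991·[0.8555·(1 − 0.8555^8) / (1 − 0.8555)] ≈ 4183.7369 billion.

R$4183.7 billion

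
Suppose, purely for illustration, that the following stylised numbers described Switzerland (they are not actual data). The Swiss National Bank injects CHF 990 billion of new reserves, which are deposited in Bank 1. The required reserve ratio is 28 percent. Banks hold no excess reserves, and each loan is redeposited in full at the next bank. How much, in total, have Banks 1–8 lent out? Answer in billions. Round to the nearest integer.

Bank i lends (1 − rr)^i of the original deposit: Bank 1 lends 990·0.7200 = 712.8000, Bank 2 lends 990·0.7200² = 513.2160, and so on.
Summing a geometric series: total = 990·[0.7200·(1 − 0.7200^8) / (1 − 0.7200)] ≈ 2361.8617 billion.

CHF 2362 billion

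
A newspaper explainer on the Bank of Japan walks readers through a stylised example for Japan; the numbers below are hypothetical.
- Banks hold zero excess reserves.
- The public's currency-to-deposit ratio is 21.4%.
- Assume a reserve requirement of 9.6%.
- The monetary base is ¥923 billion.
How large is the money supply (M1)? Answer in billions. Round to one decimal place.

¥3614.6 billion

The money multiplier is m = (1 + c) / (rr + c) = (1 + 0.214) / (0.096 + 0.214) ≈ 3.91613.
So M = m × MB = 3.91613 × 923 ≈ 3614.588 billion.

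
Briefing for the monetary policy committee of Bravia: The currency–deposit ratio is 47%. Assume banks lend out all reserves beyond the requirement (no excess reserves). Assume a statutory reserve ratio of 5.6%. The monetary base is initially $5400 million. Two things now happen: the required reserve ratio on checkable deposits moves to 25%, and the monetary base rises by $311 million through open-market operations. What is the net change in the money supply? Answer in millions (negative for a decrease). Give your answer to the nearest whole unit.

-3431 million

Before: m₁ = (1 + 0.47) / (0.056 + 0.47) ≈ 2.79468, MB₁ = 5400, so M₁ = 2.79468 × 5400 = 15091.272 million.
After: m₂ = (1 + 0.47) / (0.25 + 0.47) ≈ 2.04167, MB₂ = 5400 + 311 = 5711, so M₂ = 2.04167 × 5711 ≈ 11659.9774 million.
ΔM = M₂ − M₁ = 11659.9774 − 15091.272 = -3431.2946 million.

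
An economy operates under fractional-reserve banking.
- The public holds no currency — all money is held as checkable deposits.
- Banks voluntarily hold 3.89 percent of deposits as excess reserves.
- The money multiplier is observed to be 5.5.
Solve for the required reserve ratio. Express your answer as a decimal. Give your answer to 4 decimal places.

0.1429

Using m = 5.5. Since m = (1 + c)/(c + rr + e), the denominator satisfies c + rr + e = (1 + c)/m = (1 + 0) / 5.5 ≈ 0.181818.
With c = 0 and e = 0.0389, the required reserve ratio is 0.181818 − 0 − 0.0389 = 0.142918.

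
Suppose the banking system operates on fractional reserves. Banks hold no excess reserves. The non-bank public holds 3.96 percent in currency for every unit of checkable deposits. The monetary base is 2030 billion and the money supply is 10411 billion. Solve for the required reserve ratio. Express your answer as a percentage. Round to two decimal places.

16.31%

Using m = M/MB = 10411/2030 ≈ 5.128571. Since m = (1 + c)/(c + rr + e), the denominator satisfies c + rr + e = (1 + c)/m = (1 + 0.0396) / 5.128571 ≈ 0.202708.
With c = 0.0396 and e = 0, the required reserve ratio is 0.202708 − 0.0396 − 0 = 0.163108.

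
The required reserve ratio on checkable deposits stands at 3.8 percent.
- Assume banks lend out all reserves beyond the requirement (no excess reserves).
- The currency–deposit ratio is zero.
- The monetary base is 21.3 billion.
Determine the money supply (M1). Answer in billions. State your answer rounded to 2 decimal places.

With no currency drain or excess reserves, the money multiplier is m = 1/rr = 1/0.038 ≈ 26.31579.
Money supply M = m × MB = 26.31579 × 21.3 ≈ 560.5263 billion.

560.53 billion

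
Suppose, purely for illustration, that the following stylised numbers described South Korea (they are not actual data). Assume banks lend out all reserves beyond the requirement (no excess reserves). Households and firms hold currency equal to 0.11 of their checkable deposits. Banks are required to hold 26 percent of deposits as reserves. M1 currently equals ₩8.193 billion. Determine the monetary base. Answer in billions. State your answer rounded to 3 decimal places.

₩2.731 billion

The money multiplier is m = (1 + c) / (rr + c) = (1 + 0.11) / (0.26 + 0.11) = 3.
MB = M / m = 8.193 / 3 = 2.731 billion.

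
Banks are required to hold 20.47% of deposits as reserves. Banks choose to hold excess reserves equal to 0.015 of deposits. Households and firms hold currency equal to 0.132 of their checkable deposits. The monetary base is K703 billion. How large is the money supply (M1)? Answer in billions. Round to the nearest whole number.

K2263 billion

The money multiplier is m = (1 + c) / (rr + e + c) = (1 + 0.132) / (0.2047 + 0.015 + 0.132) ≈ 3.2187.
So M = m × MB = 3.2187 × 703 = 2262.7461 billion.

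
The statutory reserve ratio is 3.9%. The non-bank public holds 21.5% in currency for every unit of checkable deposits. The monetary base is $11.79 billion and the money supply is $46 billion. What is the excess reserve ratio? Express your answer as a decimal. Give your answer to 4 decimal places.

0.0574

Using m = M/MB = 46/11.79 ≈ 3.901612. Since m = (1 + c)/(c + rr + e), the denominator satisfies c + rr + e = (1 + c)/m = (1 + 0.215) / 3.901612 ≈ 0.311410.
With c = 0.215 and rr = 0.039, the excess reserve ratio is 0.311410 − 0.215 − 0.039 = 0.05741.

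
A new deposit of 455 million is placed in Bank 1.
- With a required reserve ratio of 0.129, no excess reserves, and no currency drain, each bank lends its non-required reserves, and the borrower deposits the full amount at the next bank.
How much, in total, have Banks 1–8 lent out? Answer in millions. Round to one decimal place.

2054.5 million

Bank i lends (1 − rr)^i of the original deposit: Bank 1 lends 455·0.8710 = 396.3050, Bank 2 lends 455·0.8710² ≈ 345.1817, and so on.
Summing a geometric series: total = 455·[0.8710·(1 − 0.8710^8) / (1 − 0.8710)] ≈ 2054.5131 million.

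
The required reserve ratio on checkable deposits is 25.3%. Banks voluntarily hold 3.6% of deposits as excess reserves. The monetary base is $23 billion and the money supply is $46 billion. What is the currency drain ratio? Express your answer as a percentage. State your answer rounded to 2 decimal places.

42.20%

Using m = M/MB = 46/23 = 2.000000. From m = (1 + c)/(c + rr + e), rearranging gives 1 + c = m·(c + rr + e), so c·(1 − m) = m·(rr + e) − 1.
Hence c = [m·(rr + e) − 1]/(1 − m) = [2.000000 × (0.253 + 0.036) − 1] / (1 − 2.000000) = 0.422000.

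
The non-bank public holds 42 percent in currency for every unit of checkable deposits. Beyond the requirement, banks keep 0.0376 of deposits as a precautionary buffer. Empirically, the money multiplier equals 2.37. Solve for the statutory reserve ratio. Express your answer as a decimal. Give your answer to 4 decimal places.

Using m = 2.37. Since m = (1 + c)/(c + rr + e), the denominator satisfies c + rr + e = (1 + c)/m = (1 + 0.42) / 2.37 ≈ 0.599156.
With c = 0.42 and e = 0.0376, the statutory reserve ratio is 0.599156 − 0.42 − 0.0376 = 0.141556.

0.1416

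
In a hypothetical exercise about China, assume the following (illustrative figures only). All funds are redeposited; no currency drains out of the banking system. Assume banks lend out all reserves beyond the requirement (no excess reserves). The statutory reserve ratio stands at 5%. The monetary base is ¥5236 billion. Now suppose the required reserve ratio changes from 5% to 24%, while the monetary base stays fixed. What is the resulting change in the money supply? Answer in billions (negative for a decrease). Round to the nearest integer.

Initially m₁ = 1 / (0.05) = 20, so M₁ = 20 × 5236 = 104720 billion.
After the change m₂ = 1 / (0.24) ≈ 4.16667, so M₂ = 4.16667 × 5236 ≈ 21816.6841 billion.
ΔM = M₂ − M₁ = 21816.6841 − 104720 = -82903.3159 billion.

-82903 billion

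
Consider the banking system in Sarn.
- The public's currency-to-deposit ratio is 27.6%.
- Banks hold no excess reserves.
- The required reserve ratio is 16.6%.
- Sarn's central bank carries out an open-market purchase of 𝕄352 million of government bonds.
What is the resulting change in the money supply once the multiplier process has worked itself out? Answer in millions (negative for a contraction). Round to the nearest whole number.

𝕄1016 million

The money multiplier is m = (1 + c) / (rr + c) = (1 + 0.276) / (0.166 + 0.276) ≈ 2.8869.
The purchase adds 352 million of base, so ΔM = m × ΔMB = 2.8869 × (+352) = 1016.1888 million.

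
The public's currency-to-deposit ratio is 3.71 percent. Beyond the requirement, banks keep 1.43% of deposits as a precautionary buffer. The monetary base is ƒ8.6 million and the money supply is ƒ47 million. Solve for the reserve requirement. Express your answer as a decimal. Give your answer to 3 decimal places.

0.138

Using m = M/MB = 47/8.6 ≈ 5.465116. Since m = (1 + c)/(c + rr + e), the denominator satisfies c + rr + e = (1 + c)/m = (1 + 0.0371) / 5.465116 ≈ 0.189767.
With c = 0.0371 and e = 0.0143, the reserve requirement is 0.189767 − 0.0371 − 0.0143 = 0.138367.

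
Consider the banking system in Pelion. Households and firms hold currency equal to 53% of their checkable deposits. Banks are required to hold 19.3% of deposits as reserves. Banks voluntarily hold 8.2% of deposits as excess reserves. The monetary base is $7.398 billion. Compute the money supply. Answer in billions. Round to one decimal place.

The money multiplier is m = (1 + c) / (rr + e + c) = (1 + 0.53) / (0.193 + 0.082 + 0.53) ≈ 1.9006.
So M = m × MB = 1.9006 × 7.398 ≈ 14.0606 billion.

$14.1 billion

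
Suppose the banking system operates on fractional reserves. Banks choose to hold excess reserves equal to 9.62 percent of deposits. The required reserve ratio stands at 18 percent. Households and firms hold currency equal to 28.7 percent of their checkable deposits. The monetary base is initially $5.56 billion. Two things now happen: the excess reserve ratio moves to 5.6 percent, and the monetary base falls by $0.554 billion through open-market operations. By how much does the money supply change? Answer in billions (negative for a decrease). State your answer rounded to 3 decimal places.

-0.387 billion

Before: m₁ = (1 + 0.287) / (0.18 + 0.0962 + 0.287) ≈ 2.28516, MB₁ = 5.56, so M₁ = 2.28516 × 5.56 ≈ 12.7055 billion.
After: m₂ = (1 + 0.287) / (0.18 + 0.056 + 0.287) ≈ 2.46080, MB₂ = 5.56 − 0.554 = 5.006, so M₂ = 2.46080 × 5.006 ≈ 12.3188 billion.
ΔM = M₂ − M₁ = 12.3188 − 12.7055 = -0.3867 billion.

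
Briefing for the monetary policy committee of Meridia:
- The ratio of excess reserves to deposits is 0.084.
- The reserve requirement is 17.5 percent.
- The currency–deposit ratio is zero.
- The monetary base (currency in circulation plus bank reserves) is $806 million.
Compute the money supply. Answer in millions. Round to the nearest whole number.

The money multiplier is m = 1 / (rr + e) = 1 / (0.175 + 0.084) ≈ 3.8610.
So M = m × MB = 3.8610 × 806 = 3111.966 million.

$3112 million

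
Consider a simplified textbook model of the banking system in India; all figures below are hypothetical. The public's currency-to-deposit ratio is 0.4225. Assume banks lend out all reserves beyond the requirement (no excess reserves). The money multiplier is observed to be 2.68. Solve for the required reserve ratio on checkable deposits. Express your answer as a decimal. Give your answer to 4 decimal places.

0.1083

Using m = 2.68. Since m = (1 + c)/(c + rr + e), the denominator satisfies c + rr + e = (1 + c)/m = (1 + 0.4225) / 2.68 ≈ 0.530784.
With c = 0.4225 and e = 0, the required reserve ratio on checkable deposits is 0.530784 − 0.4225 − 0 = 0.108284.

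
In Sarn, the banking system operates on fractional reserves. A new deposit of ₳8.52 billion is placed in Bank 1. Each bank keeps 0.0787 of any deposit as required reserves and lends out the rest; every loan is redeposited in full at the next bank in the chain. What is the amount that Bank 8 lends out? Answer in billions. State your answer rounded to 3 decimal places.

Each bank lends a fraction (1 − rr) = 0.9213 of the deposit it receives, so Bank 8 receives 8.52·0.9213^7 and lends 8.52·0.9213^8 ≈ 4.4223 billion.

₳4.422 billion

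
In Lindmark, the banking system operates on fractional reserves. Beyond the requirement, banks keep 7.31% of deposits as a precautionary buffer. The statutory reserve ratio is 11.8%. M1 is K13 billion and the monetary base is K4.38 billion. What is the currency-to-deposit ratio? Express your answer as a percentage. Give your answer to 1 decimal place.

Using m = M/MB = 13/4.38 ≈ 2.968037. From m = (1 + c)/(c + rr + e), rearranging gives 1 + c = m·(c + rr + e), so c·(1 − m) = m·(rr + e) − 1.
Hence c = [m·(rr + e) − 1]/(1 − m) = [2.968037 × (0.118 + 0.0731) − 1] / (1 − 2.968037) ≈ 0.219919.

22.0%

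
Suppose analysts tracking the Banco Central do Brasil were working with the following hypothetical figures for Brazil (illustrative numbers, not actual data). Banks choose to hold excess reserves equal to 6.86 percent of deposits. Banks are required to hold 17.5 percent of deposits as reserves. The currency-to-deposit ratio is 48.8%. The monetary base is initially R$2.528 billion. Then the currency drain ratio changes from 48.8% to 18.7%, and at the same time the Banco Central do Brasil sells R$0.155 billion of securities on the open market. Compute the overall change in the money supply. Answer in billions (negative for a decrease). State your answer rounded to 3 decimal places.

R$1.400 billion

Before: m₁ = (1 + 0.488) / (0.175 + 0.0686 + 0.488) ≈ 2.03390, MB₁ = 2.528, so M₁ = 2.03390 × 2.528 ≈ 5.1417 billion.
After: m₂ = (1 + 0.187) / (0.175 + 0.0686 + 0.187) ≈ 2.75662, MB₂ = 2.528 − 0.155 = 2.373, so M₂ = 2.75662 × 2.373 ≈ 6.5415 billion.
ΔM = M₂ − M₁ = 6.5415 − 5.1417 = 1.3998 billion.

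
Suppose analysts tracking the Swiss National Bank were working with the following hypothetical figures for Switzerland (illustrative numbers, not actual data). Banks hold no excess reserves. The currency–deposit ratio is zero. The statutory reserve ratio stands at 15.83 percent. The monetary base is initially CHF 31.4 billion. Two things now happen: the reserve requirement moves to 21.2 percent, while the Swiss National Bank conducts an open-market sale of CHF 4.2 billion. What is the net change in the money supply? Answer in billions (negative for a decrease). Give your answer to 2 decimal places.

-70.06 billion

Before: m₁ = 1 / (0.1583) ≈ 6.31712, MB₁ = 31.4, so M₁ = 6.31712 × 31.4 ≈ 198.3576 billion.
After: m₂ = 1 / (0.212) ≈ 4.71698, MB₂ = 31.4 − 4.2 = 27.2, so M₂ = 4.71698 × 27.2 ≈ 128.3019 billion.
ΔM = M₂ − M₁ = 128.3019 − 198.3576 = -70.0557 billion.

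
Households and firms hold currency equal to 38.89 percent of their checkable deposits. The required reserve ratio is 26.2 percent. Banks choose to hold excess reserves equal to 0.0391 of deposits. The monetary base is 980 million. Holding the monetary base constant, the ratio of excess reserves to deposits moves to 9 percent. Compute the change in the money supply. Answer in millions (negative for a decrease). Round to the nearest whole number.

Initially m₁ = (1 + 0.3889) / (0.262 + 0.0391 + 0.3889) ≈ 2.0129, so M₁ = 2.0129 × 980 = 1972.642 million.
After the change m₂ = (1 + 0.3889) / (0.262 + 0.09 + 0.3889) ≈ 1.8746, so M₂ = 1.8746 × 980 = 1837.108 million.
ΔM = M₂ − M₁ = 1837.108 − 1972.642 = -135.534 million.

-136 million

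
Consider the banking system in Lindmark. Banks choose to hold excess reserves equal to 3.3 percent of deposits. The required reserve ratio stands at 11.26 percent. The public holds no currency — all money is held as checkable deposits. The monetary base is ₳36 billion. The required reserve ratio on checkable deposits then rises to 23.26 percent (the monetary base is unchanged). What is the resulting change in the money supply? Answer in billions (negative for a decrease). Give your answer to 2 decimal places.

-111.71 billion

Initially m₁ = 1 / (0.1126 + 0.033) ≈ 6.86813, so M₁ = 6.86813 × 36 ≈ 247.2527 billion.
After the change m₂ = 1 / (0.2326 + 0.033) ≈ 3.76506, so M₂ = 3.76506 × 36 ≈ 135.5422 billion.
ΔM = M₂ − M₁ = 135.5422 − 247.2527 = -111.7105 billion.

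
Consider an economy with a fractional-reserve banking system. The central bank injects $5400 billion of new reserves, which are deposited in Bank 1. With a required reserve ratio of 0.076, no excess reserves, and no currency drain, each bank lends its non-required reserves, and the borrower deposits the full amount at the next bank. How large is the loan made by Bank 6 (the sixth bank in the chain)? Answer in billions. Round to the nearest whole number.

$3361 billion

Each bank lends a fraction (1 − rr) = 0.9240 of the deposit it receives, so Bank 6 receives 5400·0.9240^5 and lends 5400·0.9240^6 ≈ 3360.6678 billion.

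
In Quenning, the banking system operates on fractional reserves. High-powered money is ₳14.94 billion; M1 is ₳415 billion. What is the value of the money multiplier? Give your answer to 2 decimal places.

27.78

The money multiplier is m = M / MB = 415 / 14.94 ≈ 27.77778.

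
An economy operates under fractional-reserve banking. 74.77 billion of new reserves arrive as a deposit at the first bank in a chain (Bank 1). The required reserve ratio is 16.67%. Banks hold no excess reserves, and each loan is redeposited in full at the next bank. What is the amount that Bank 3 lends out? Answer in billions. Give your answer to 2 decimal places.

43.26 billion

Each bank lends a fraction (1 − rr) = 0.8333 of the deposit it receives, so Bank 3 receives 74.77·0.8333^2 and lends 74.77·0.8333^3 ≈ 43.2645 billion.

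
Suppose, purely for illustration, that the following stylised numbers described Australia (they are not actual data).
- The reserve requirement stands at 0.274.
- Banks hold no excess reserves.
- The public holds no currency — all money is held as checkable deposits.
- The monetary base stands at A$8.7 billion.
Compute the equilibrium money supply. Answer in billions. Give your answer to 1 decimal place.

With no currency drain or excess reserves, the money multiplier is m = 1/rr = 1/0.274 ≈ 3.6496.
Money supply M = m × MB = 3.6496 × 8.7 ≈ 31.7515 billion.

A$31.8 billion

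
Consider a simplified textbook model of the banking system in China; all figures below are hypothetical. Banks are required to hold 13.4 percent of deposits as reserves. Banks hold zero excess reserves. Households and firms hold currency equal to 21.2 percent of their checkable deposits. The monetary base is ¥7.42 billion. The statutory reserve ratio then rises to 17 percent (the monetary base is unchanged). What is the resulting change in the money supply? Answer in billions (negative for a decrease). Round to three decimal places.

-2.449 billion

Initially m₁ = (1 + 0.212) / (0.134 + 0.212) ≈ 3.50289, so M₁ = 3.50289 × 7.42 ≈ 25.9914 billion.
After the change m₂ = (1 + 0.212) / (0.17 + 0.212) ≈ 3.17277, so M₂ = 3.17277 × 7.42 ≈ 23.542 billion.
ΔM = M₂ − M₁ = 23.542 − 25.9914 = -2.4494 billion.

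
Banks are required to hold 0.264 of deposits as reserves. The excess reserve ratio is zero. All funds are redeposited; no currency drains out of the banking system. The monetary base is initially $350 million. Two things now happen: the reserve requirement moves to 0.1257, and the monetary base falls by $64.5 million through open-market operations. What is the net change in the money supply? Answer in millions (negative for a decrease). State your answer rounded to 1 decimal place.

Before: m₁ = 1 / (0.264) ≈ 3.78788, MB₁ = 350, so M₁ = 3.78788 × 350 = 1325.758 million.
After: m₂ = 1 / (0.1257) ≈ 7.95545, MB₂ = 350 − 64.5 = 285.5, so M₂ = 7.95545 × 285.5 ≈ 2271.281 million.
ΔM = M₂ − M₁ = 2271.281 − 1325.758 = 945.523 million.

$945.5 million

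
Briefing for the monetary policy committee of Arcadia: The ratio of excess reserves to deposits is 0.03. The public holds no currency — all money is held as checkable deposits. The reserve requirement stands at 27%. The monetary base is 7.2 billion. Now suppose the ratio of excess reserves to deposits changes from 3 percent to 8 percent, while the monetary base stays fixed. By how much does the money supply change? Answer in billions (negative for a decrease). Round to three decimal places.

Initially m₁ = 1 / (0.27 + 0.03) ≈ 3.33333, so M₁ = 3.33333 × 7.2 ≈ 24 billion.
After the change m₂ = 1 / (0.27 + 0.08) ≈ 2.85714, so M₂ = 2.85714 × 7.2 ≈ 20.5714 billion.
ΔM = M₂ − M₁ = 20.5714 − 24 = -3.4286 billion.

-3.429 billion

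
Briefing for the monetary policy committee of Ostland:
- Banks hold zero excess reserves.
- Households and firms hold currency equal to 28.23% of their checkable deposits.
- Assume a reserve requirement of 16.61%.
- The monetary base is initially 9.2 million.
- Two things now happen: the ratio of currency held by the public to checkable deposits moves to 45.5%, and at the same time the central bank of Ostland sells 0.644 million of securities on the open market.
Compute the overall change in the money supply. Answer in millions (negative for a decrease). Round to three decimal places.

-6.266 million

Before: m₁ = (1 + 0.2823) / (0.1661 + 0.2823) ≈ 2.85972, MB₁ = 9.2, so M₁ = 2.85972 × 9.2 ≈ 26.3094 million.
After: m₂ = (1 + 0.455) / (0.1661 + 0.455) ≈ 2.34262, MB₂ = 9.2 − 0.644 = 8.556, so M₂ = 2.34262 × 8.556 ≈ 20.0435 million.
ΔM = M₂ − M₁ = 20.0435 − 26.3094 = -6.2659 million.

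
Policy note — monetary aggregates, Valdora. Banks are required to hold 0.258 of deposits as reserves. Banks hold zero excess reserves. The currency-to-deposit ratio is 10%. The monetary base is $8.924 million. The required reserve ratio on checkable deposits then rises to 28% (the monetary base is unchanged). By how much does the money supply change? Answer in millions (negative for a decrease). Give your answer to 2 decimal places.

Initially m₁ = (1 + 0.1) / (0.258 + 0.1) ≈ 3.0726, so M₁ = 3.0726 × 8.924 ≈ 27.4199 million.
After the change m₂ = (1 + 0.1) / (0.28 + 0.1) ≈ 2.8947, so M₂ = 2.8947 × 8.924 ≈ 25.8323 million.
ΔM = M₂ − M₁ = 25.8323 − 27.4199 = -1.5876 million.

-1.59 million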